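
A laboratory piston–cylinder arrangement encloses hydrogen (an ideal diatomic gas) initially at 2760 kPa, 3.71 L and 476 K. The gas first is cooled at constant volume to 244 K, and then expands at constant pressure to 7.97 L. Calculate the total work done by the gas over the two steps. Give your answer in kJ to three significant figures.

Step 1 (isochoric): W = 0 (constant volume).
After step 1: P = 1415 kPa (V unchanged).
Step 2 (isobaric): W = PΔV = (1415 kPa)(7.97 − 3.71 L) = 6027 J.
W_total = 0 + 6027 = 6027 J.

W_total ≈ 6.03 kJ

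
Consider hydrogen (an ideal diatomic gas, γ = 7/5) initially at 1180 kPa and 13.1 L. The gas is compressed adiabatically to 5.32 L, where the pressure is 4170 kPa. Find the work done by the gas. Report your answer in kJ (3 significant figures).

W ≈ -16.8 kJ

Adiabatic: W = (P₁V₁ − P₂V₂)/(γ − 1) with γ = 7/5.
P₁V₁ = 15458 J, P₂V₂ = 22184 J.
W = (15458 − 22184) / 0.4 = -16816 J.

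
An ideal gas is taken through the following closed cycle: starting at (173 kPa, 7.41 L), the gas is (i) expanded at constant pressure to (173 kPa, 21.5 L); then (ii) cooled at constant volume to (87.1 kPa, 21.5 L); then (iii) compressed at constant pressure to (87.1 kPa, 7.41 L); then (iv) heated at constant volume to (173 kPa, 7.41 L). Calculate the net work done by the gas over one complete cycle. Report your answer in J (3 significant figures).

Constant-volume legs do no work.
W(i) = (173)(21.5 − 7.41) = 2438 J; W(iii) = (87.1)(7.41 − 21.5) = -1227 J.
W_net = 2438 − 1227 = 1210 J (the clockwise enclosed area).

W_net ≈ 1210 J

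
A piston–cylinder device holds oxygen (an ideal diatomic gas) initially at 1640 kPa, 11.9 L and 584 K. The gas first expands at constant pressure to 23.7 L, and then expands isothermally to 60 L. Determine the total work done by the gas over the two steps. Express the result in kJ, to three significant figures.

Step 1 (isobaric): W = PΔV = (1640 kPa)(23.7 − 11.9 L) = 19352 J.
After step 1: P = 1640 kPa, V = 23.7 L, T = 1163 K.
Step 2 (isothermal): W = P₁V₁ ln(V₂/V₁) = (38868) ln(60/23.7) = 36103 J.
W_total = 19352 + 36103 = 55455 J.

W_total ≈ 55.5 kJ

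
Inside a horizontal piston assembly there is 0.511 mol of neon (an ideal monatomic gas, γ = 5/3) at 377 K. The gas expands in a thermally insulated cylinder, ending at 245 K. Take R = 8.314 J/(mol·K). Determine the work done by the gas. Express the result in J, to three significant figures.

Adiabatic ⇒ Q = 0, so W_by = −ΔU = nCᵥ(T₁ − T₂).
Cᵥ = 3R/2 = 12.47 J/(mol·K).
W = (0.511)(12.47)(377 − 245) = 841.2 J.

W ≈ 841 J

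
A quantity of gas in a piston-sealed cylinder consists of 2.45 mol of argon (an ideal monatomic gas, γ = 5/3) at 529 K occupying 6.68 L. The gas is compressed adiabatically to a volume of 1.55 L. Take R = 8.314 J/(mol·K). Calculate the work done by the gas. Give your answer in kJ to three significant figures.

W ≈ -26.6 kJ

Adiabatic: TV^(γ−1) = const with γ = 5/3.
T₂ = T₁ (V₁/V₂)^(γ−1) = 529 × (6.68/1.55)^0.667 = 529 × 2.648 = 1401 K.
W_by = nCᵥ(T₁ − T₂) = (2.45)(12.47)(529 − 1401) = -26641 J.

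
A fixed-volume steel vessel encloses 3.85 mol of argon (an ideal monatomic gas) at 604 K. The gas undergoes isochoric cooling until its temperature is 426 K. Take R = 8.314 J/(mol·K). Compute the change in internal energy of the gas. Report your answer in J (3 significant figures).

ΔU ≈ -8550 J

Constant volume ⇒ W = 0, so Q = ΔU = nCᵥΔT with Cᵥ = 3R/2 = 12.47 J/(mol·K).
ΔU = (3.85)(12.47)(426 − 604) = -8546 J.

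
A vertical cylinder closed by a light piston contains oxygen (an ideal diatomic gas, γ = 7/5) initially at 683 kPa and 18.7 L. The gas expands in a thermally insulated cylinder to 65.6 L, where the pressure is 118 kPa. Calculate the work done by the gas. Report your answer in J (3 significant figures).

Adiabatic: W = (P₁V₁ − P₂V₂)/(γ − 1) with γ = 7/5.
P₁V₁ = 12772 J, P₂V₂ = 7741 J.
W = (12772 − 7741) / 0.4 = 12578 J.

W ≈ 12600 J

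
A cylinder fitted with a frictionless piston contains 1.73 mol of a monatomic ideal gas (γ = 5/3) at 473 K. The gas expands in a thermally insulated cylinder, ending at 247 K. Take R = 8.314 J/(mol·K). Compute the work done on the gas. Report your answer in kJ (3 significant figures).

Adiabatic ⇒ Q = 0, so W_by = −ΔU = nCᵥ(T₁ − T₂).
Cᵥ = 3R/2 = 12.47 J/(mol·K).
W = (1.73)(12.47)(473 − 247) = 4876 J.
Work on gas = −W_by = -4876 J.

W ≈ -4.88 kJ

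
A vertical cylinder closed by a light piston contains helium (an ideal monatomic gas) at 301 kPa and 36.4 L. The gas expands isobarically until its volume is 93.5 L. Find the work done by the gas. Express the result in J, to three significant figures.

W ≈ 17200 J

Isobaric: W = P ΔV.
W = (301 kPa)(93.5 − 36.4 L) = (301)(57.1) = 17187 J.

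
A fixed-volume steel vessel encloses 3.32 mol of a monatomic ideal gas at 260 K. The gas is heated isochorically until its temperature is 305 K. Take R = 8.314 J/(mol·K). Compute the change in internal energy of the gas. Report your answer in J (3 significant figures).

ΔU ≈ 1860 J

Constant volume ⇒ W = 0, so Q = ΔU = nCᵥΔT with Cᵥ = 3R/2 = 12.47 J/(mol·K).
ΔU = (3.32)(12.47)(305 − 260) = 1863 J.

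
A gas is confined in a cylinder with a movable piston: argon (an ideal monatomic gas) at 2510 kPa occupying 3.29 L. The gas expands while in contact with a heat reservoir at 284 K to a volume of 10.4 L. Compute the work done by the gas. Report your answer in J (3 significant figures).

W ≈ 9500 J

Isothermal: W = nRT ln(V₂/V₁) = P₁V₁ ln(V₂/V₁).
P₁V₁ = (2510 kPa)(3.29 L) = 8258 J.
W = 8258 × ln(10.4/3.29) = 8258 × 1.151
W_by_gas = 9504 J.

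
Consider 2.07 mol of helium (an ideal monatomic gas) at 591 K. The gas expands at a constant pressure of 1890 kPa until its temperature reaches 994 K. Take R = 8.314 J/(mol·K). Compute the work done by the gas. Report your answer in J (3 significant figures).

W ≈ 6940 J

Isobaric: W = P ΔV = nR ΔT.
W = (2.07)(8.314)(994 − 591) = 6936 J.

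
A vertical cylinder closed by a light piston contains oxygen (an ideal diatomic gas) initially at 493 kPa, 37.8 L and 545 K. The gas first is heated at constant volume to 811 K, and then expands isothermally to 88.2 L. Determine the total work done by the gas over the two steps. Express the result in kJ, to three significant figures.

Step 1 (isochoric): W = 0 (constant volume).
After step 1: P = 733.6 kPa (V unchanged).
Step 2 (isothermal): W = P₁V₁ ln(V₂/V₁) = (27731) ln(88.2/37.8) = 23496 J.
W_total = 0 + 23496 = 23496 J.

W_total ≈ 23.5 kJ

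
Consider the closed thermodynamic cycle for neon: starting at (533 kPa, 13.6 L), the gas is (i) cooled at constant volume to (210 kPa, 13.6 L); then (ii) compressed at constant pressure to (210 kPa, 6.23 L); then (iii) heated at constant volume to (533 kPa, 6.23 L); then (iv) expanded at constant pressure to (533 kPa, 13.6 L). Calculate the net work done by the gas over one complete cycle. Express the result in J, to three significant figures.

Constant-volume legs do no work.
W(ii) = (210)(6.23 − 13.6) = -1548 J; W(iv) = (533)(13.6 − 6.23) = 3928 J.
W_net = -1548 + 3928 = 2381 J (the clockwise enclosed area).

W_net ≈ 2380 J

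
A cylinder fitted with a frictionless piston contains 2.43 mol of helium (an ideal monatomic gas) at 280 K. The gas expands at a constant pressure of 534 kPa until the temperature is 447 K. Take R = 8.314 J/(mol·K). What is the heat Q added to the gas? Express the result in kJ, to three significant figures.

Isobaric: W = nRΔT = (2.43)(8.314)(167) = 3374 J.
ΔU = nCᵥΔT with Cᵥ = 3R/2: ΔU = (2.43)(12.47)(167) = 5061 J.
Q = ΔU + W = 5061 + 3374 = 8435 J.

Q ≈ 8.43 kJ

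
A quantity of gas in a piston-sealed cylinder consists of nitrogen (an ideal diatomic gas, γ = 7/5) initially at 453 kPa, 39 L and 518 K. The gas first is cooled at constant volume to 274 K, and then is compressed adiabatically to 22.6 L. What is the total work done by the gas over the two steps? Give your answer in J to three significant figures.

W_total ≈ -5700 J

Step 1 (isochoric): W = 0 (constant volume).
After step 1: P = 239.6 kPa (V unchanged).
Step 2 (adiabatic): W = (P₁V₁ − P₂V₂)/(γ−1) = (9345 − 11624)/0.4 = -5698 J.
W_total = 0 − 5698 = -5698 J.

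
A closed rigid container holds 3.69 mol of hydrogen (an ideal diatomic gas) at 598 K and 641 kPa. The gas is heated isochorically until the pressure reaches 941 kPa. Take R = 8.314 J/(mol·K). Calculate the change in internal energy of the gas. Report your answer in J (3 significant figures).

ΔU ≈ 21500 J

Constant volume ⇒ W = 0, so Q = ΔU = nCᵥΔT with Cᵥ = 5R/2 = 20.79 J/(mol·K).
At constant V, T₂/T₁ = P₂/P₁ ⇒ ΔT = T₁(P₂/P₁ − 1) = 598·(941/641 − 1) = 279.9 K.
ΔU = (3.69)(20.79)(279.9) = 21465 J.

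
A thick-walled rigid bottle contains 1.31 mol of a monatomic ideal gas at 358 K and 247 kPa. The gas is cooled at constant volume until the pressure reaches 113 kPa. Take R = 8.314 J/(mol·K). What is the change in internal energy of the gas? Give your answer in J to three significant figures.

Constant volume ⇒ W = 0, so Q = ΔU = nCᵥΔT with Cᵥ = 3R/2 = 12.47 J/(mol·K).
At constant V, T₂/T₁ = P₂/P₁ ⇒ ΔT = T₁(P₂/P₁ − 1) = 358·(113/247 − 1) = -194.2 K.
ΔU = (1.31)(12.47)(-194.2) = -3173 J.

ΔU ≈ -3170 J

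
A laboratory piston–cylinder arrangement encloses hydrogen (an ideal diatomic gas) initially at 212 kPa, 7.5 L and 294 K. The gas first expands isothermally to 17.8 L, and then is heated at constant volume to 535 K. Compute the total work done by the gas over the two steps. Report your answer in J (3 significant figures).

W_total ≈ 1370 J

Step 1 (isothermal): W = P₁V₁ ln(V₂/V₁) = (1590) ln(17.8/7.5) = 1374 J.
Step 2 (isochoric): W = 0 (constant volume).
W_total = 1374 + 0 = 1374 J.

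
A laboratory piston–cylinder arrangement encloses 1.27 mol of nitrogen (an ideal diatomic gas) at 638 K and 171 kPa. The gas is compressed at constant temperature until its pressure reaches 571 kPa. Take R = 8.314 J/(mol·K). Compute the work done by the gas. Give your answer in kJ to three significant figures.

W ≈ -8.12 kJ

Isothermal process: W = nRT ln(V₂/V₁) = nRT ln(P₁/P₂).
W = (1.27)(8.314)(638) × ln(171/571)
  = 6737 × ln(0.2995) = 6737 × -1.206
W_by_gas = -8122 J.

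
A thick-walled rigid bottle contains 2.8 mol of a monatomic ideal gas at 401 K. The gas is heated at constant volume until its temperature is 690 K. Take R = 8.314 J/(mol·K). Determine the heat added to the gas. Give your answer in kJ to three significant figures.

Q ≈ 10.1 kJ

Constant volume ⇒ W = 0, so Q = ΔU = nCᵥΔT with Cᵥ = 3R/2 = 12.47 J/(mol·K).
ΔU = (2.8)(12.47)(690 − 401) = 10092 J.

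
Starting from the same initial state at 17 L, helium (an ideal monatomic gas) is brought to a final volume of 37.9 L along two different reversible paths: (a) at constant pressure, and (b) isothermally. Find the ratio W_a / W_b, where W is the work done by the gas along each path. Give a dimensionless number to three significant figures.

W_a / W_b ≈ 1.53

Path (a) isobaric: W = P₁(V₂ − V₁) → W_a/(P₁V₁) = 1.229.
Path (b) isothermal: W = P₁V₁ ln(V₂/V₁) → W_b/(P₁V₁) = 0.8017.
W_a / W_b = 1.229 / 0.8017 = 1.533.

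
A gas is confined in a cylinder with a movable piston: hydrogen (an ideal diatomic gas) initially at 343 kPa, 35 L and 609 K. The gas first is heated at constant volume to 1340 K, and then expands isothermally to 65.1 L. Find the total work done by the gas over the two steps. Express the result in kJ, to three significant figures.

W_total ≈ 16.4 kJ

Step 1 (isochoric): W = 0 (constant volume).
After step 1: P = 754.7 kPa (V unchanged).
Step 2 (isothermal): W = P₁V₁ ln(V₂/V₁) = (26415) ln(65.1/35) = 16392 J.
W_total = 0 + 16392 = 16392 J.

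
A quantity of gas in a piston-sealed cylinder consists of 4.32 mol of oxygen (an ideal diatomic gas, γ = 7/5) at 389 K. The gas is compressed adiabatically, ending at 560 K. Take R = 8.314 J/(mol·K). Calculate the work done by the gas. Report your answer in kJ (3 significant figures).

W ≈ -15.4 kJ

Adiabatic ⇒ Q = 0, so W_by = −ΔU = nCᵥ(T₁ − T₂).
Cᵥ = 5R/2 = 20.79 J/(mol·K).
W = (4.32)(20.79)(389 − 560) = -15354 J.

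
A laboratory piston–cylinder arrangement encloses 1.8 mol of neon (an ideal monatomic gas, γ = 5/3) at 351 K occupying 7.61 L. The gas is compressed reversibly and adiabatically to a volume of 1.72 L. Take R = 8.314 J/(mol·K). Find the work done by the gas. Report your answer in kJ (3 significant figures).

W ≈ -13.4 kJ

Adiabatic: TV^(γ−1) = const with γ = 5/3.
T₂ = T₁ (V₁/V₂)^(γ−1) = 351 × (7.61/1.72)^0.667 = 351 × 2.695 = 946 K.
W_by = nCᵥ(T₁ − T₂) = (1.8)(12.47)(351 − 946) = -13356 J.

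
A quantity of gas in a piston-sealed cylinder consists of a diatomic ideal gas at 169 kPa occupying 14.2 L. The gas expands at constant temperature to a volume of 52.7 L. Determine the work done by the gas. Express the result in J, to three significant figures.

Isothermal: W = nRT ln(V₂/V₁) = P₁V₁ ln(V₂/V₁).
P₁V₁ = (169 kPa)(14.2 L) = 2400 J.
W = 2400 × ln(52.7/14.2) = 2400 × 1.311
W_by_gas = 3147 J.

W ≈ 3150 J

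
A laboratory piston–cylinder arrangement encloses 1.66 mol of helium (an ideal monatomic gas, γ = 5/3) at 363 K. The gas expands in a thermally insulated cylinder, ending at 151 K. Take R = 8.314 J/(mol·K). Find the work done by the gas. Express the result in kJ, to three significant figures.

Adiabatic ⇒ Q = 0, so W_by = −ΔU = nCᵥ(T₁ − T₂).
Cᵥ = 3R/2 = 12.47 J/(mol·K).
W = (1.66)(12.47)(363 − 151) = 4389 J.

W ≈ 4.39 kJ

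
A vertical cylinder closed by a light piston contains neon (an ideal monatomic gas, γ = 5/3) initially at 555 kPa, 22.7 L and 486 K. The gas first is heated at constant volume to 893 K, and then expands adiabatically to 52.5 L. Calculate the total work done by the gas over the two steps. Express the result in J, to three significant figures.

W_total ≈ 14900 J

Step 1 (isochoric): W = 0 (constant volume).
After step 1: P = 1020 kPa (V unchanged).
Step 2 (adiabatic): W = (P₁V₁ − P₂V₂)/(γ−1) = (23149 − 13237)/0.667 = 14869 J.
W_total = 0 + 14869 = 14869 J.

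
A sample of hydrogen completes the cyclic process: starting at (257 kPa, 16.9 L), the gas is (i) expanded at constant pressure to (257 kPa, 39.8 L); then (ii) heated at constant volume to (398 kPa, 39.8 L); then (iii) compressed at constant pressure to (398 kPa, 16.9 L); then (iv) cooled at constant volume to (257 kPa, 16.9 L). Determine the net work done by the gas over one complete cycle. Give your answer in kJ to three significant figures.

Constant-volume legs do no work.
W(i) = (257)(39.8 − 16.9) = 5885 J; W(iii) = (398)(16.9 − 39.8) = -9114 J.
W_net = 5885 − 9114 = -3229 J (the counter-clockwise enclosed area).

W_net ≈ -3.23 kJ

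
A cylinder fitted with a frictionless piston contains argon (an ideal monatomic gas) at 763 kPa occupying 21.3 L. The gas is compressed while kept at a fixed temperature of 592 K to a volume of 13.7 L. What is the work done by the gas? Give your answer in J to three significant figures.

W ≈ -7170 J

Isothermal: W = nRT ln(V₂/V₁) = P₁V₁ ln(V₂/V₁).
P₁V₁ = (763 kPa)(21.3 L) = 16252 J.
W = 16252 × ln(13.7/21.3) = 16252 × -0.4413
W_by_gas = -7172 J.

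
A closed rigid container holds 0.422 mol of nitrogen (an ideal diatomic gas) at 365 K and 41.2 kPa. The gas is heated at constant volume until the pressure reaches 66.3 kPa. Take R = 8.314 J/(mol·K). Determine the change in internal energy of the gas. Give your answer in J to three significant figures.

ΔU ≈ 1950 J

Constant volume ⇒ W = 0, so Q = ΔU = nCᵥΔT with Cᵥ = 5R/2 = 20.79 J/(mol·K).
At constant V, T₂/T₁ = P₂/P₁ ⇒ ΔT = T₁(P₂/P₁ − 1) = 365·(66.3/41.2 − 1) = 222.4 K.
ΔU = (0.422)(20.79)(222.4) = 1950 J.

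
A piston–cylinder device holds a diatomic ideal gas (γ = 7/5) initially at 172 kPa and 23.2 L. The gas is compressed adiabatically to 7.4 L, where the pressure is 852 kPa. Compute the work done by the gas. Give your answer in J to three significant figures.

W ≈ -5790 J

Adiabatic: W = (P₁V₁ − P₂V₂)/(γ − 1) with γ = 7/5.
P₁V₁ = 3990 J, P₂V₂ = 6305 J.
W = (3990 − 6305) / 0.4 = -5786 J.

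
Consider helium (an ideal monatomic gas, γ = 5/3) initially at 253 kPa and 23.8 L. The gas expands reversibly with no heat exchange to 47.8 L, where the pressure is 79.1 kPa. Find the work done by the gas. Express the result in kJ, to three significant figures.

Adiabatic: W = (P₁V₁ − P₂V₂)/(γ − 1) with γ = 5/3.
P₁V₁ = 6021 J, P₂V₂ = 3781 J.
W = (6021 − 3781) / 0.6667 = 3361 J.

W ≈ 3.36 kJ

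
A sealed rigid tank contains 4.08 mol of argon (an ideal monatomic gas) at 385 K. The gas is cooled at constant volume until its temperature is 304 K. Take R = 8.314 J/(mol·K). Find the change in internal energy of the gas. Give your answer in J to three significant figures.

Constant volume ⇒ W = 0, so Q = ΔU = nCᵥΔT with Cᵥ = 3R/2 = 12.47 J/(mol·K).
ΔU = (4.08)(12.47)(304 − 385) = -4121 J.

ΔU ≈ -4120 J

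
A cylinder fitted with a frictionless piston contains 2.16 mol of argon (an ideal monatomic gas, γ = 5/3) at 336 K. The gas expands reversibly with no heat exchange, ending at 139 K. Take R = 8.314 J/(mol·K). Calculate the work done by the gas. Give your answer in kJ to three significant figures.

W ≈ 5.31 kJ

Adiabatic ⇒ Q = 0, so W_by = −ΔU = nCᵥ(T₁ − T₂).
Cᵥ = 3R/2 = 12.47 J/(mol·K).
W = (2.16)(12.47)(336 − 139) = 5307 J.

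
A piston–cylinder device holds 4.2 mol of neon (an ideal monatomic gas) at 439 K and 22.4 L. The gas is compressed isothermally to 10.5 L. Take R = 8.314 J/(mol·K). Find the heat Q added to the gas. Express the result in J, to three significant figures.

Q ≈ -11600 J

Isothermal ⇒ ΔU = 0, so Q = W = nRT ln(V₂/V₁).
Q = (4.2)(8.314)(439) ln(10.5/22.4) = 15329 × -0.7577 = -11615 J.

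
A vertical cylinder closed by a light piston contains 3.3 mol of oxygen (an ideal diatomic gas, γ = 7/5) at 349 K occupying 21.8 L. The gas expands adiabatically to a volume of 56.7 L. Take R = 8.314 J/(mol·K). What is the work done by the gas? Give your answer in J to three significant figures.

W ≈ 7610 J

Adiabatic: TV^(γ−1) = const with γ = 7/5.
T₂ = T₁ (V₁/V₂)^(γ−1) = 349 × (21.8/56.7)^0.4 = 349 × 0.6823 = 238.1 K.
W_by = nCᵥ(T₁ − T₂) = (3.3)(20.79)(349 − 238.1) = 7606 J.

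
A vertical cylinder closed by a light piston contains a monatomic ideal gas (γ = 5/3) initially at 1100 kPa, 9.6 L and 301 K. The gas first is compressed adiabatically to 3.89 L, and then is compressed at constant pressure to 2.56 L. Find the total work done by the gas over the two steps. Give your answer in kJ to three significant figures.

W_total ≈ -19.7 kJ

Step 1 (adiabatic): W = (P₁V₁ − P₂V₂)/(γ−1) = (10560 − 19285)/0.667 = -13087 J.
After step 1: P = 4957 kPa, V = 3.89 L, T = 549.7 K.
Step 2 (isobaric): W = PΔV = (4957 kPa)(2.56 − 3.89 L) = -6593 J.
W_total = -13087 − 6593 = -19680 J.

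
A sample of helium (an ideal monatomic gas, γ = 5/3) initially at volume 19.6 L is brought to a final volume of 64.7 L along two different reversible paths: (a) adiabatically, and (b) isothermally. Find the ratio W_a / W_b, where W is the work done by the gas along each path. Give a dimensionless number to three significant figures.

Path (a) adiabatic: W = P₁V₁(1 − (V₁/V₂)^(γ−1))/(γ−1) → W_a/(P₁V₁) = 0.8234.
Path (b) isothermal: W = P₁V₁ ln(V₂/V₁) → W_b/(P₁V₁) = 1.194.
W_a / W_b = 0.8234 / 1.194 = 0.6895.

W_a / W_b ≈ 0.689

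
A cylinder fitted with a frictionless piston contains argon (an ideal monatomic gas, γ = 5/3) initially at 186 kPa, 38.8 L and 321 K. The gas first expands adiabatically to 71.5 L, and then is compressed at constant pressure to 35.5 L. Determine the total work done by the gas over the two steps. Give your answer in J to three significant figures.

Step 1 (adiabatic): W = (P₁V₁ − P₂V₂)/(γ−1) = (7217 − 4801)/0.667 = 3623 J.
After step 1: P = 67.15 kPa, V = 71.5 L, T = 213.6 K.
Step 2 (isobaric): W = PΔV = (67.15 kPa)(35.5 − 71.5 L) = -2417 J.
W_total = 3623 − 2417 = 1206 J.

W_total ≈ 1210 J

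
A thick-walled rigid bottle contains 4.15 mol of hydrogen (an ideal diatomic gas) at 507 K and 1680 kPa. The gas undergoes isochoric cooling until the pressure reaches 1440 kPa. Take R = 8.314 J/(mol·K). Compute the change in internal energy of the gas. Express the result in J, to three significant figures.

ΔU ≈ -6250 J

Constant volume ⇒ W = 0, so Q = ΔU = nCᵥΔT with Cᵥ = 5R/2 = 20.79 J/(mol·K).
At constant V, T₂/T₁ = P₂/P₁ ⇒ ΔT = T₁(P₂/P₁ − 1) = 507·(1440/1680 − 1) = -72.43 K.
ΔU = (4.15)(20.79)(-72.43) = -6248 J.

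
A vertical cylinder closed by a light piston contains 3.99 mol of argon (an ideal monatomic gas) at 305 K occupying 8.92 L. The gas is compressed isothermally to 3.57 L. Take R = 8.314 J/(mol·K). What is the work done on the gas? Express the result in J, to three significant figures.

Isothermal: W = nRT ln(V₂/V₁).
W = (3.99)(8.314)(305) × ln(3.57/8.92)
  = 10118 × -0.9157
W_by_gas = -9265 J; work on gas = −W_by = 9265 J.

W ≈ 9270 J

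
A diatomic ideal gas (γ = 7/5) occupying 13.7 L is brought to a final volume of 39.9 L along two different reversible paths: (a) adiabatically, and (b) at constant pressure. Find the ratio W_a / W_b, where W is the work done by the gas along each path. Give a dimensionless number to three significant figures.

W_a / W_b ≈ 0.455

Path (a) adiabatic: W = P₁V₁(1 − (V₁/V₂)^(γ−1))/(γ−1) → W_a/(P₁V₁) = 0.8698.
Path (b) isobaric: W = P₁(V₂ − V₁) → W_b/(P₁V₁) = 1.912.
W_a / W_b = 0.8698 / 1.912 = 0.4548.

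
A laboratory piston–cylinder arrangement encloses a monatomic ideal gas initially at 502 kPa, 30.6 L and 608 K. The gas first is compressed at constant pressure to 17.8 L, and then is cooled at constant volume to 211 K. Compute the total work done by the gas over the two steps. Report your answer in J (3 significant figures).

Step 1 (isobaric): W = PΔV = (502 kPa)(17.8 − 30.6 L) = -6426 J.
Step 2 (isochoric): W = 0 (constant volume).
W_total = -6426 + 0 = -6426 J.

W_total ≈ -6430 J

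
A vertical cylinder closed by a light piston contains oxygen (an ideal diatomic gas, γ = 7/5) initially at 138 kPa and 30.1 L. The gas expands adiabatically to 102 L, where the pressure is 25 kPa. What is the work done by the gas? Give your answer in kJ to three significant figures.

W ≈ 4.01 kJ

Adiabatic: W = (P₁V₁ − P₂V₂)/(γ − 1) with γ = 7/5.
P₁V₁ = 4154 J, P₂V₂ = 2550 J.
W = (4154 − 2550) / 0.4 = 4010 J.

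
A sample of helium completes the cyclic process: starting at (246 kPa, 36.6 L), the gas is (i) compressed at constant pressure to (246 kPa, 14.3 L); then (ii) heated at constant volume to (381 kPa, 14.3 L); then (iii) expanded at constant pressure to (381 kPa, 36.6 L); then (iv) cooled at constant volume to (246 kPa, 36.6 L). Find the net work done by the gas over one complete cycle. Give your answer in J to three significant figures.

W_net ≈ 3010 J

Constant-volume legs do no work.
W(i) = (246)(14.3 − 36.6) = -5486 J; W(iii) = (381)(36.6 − 14.3) = 8496 J.
W_net = -5486 + 8496 = 3011 J (the clockwise enclosed area).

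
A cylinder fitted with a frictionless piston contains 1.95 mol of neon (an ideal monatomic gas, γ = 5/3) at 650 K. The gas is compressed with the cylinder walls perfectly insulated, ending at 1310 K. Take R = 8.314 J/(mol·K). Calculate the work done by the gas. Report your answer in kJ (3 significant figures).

W ≈ -16.1 kJ

Adiabatic ⇒ Q = 0, so W_by = −ΔU = nCᵥ(T₁ − T₂).
Cᵥ = 3R/2 = 12.47 J/(mol·K).
W = (1.95)(12.47)(650 − 1310) = -16050 J.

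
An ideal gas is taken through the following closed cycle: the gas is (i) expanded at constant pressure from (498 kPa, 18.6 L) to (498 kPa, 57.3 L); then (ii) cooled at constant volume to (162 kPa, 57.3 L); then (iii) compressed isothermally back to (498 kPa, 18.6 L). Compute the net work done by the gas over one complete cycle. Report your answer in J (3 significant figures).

Leg (i): W = PΔV = (498)(57.3 − 18.6) = 19273 J.
Leg (ii): W = 0.
Leg (iii): W = PᵢVᵢ ln(V_f/Vᵢ) = (9283) ln(18.6/57.3) = -10444 J.
W_net = 19273 − 10444 = 8828 J.

W_net ≈ 8830 J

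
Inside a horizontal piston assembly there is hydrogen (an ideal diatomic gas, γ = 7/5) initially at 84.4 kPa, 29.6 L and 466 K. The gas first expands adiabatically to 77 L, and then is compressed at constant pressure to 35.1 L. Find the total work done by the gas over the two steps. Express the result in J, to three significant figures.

W_total ≈ 1060 J

Step 1 (adiabatic): W = (P₁V₁ − P₂V₂)/(γ−1) = (2498 − 1704)/0.4 = 1985 J.
After step 1: P = 22.13 kPa, V = 77 L, T = 317.9 K.
Step 2 (isobaric): W = PΔV = (22.13 kPa)(35.1 − 77 L) = -927.4 J.
W_total = 1985 − 927.4 = 1057 J.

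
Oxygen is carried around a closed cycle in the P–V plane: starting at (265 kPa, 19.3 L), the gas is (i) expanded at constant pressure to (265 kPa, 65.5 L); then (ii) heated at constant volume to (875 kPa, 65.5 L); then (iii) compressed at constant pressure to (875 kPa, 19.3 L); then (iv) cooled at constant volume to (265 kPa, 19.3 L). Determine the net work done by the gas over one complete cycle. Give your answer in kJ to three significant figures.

Constant-volume legs do no work.
W(i) = (265)(65.5 − 19.3) = 12243 J; W(iii) = (875)(19.3 − 65.5) = -40425 J.
W_net = 12243 − 40425 = -28182 J (the counter-clockwise enclosed area).

W_net ≈ -28.2 kJ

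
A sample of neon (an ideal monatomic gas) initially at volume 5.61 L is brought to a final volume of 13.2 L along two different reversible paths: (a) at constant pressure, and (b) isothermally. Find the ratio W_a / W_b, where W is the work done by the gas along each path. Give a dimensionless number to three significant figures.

Path (a) isobaric: W = P₁(V₂ − V₁) → W_a/(P₁V₁) = 1.353.
Path (b) isothermal: W = P₁V₁ ln(V₂/V₁) → W_b/(P₁V₁) = 0.8557.
W_a / W_b = 1.353 / 0.8557 = 1.581.

W_a / W_b ≈ 1.58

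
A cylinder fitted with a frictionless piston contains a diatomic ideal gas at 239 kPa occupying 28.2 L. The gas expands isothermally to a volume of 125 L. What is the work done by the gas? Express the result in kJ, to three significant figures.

Isothermal: W = nRT ln(V₂/V₁) = P₁V₁ ln(V₂/V₁).
P₁V₁ = (239 kPa)(28.2 L) = 6740 J.
W = 6740 × ln(125/28.2) = 6740 × 1.489
W_by_gas = 10036 J.

W ≈ 10.0 kJ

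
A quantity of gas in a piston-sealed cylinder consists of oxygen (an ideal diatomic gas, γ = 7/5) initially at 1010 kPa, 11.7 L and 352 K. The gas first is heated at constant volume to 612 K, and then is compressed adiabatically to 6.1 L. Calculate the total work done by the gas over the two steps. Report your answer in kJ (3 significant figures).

Step 1 (isochoric): W = 0 (constant volume).
After step 1: P = 1756 kPa (V unchanged).
Step 2 (adiabatic): W = (P₁V₁ − P₂V₂)/(γ−1) = (20545 − 26660)/0.4 = -15286 J.
W_total = 0 − 15286 = -15286 J.

W_total ≈ -15.3 kJ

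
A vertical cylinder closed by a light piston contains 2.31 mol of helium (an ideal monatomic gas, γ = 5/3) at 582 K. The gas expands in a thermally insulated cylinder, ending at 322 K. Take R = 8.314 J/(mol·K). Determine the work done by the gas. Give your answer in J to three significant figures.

W ≈ 7490 J

Adiabatic ⇒ Q = 0, so W_by = −ΔU = nCᵥ(T₁ − T₂).
Cᵥ = 3R/2 = 12.47 J/(mol·K).
W = (2.31)(12.47)(582 − 322) = 7490 J.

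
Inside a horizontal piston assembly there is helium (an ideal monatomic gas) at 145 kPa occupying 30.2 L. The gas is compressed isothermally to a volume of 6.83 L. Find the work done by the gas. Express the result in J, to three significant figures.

W ≈ -6510 J

Isothermal: W = nRT ln(V₂/V₁) = P₁V₁ ln(V₂/V₁).
P₁V₁ = (145 kPa)(30.2 L) = 4379 J.
W = 4379 × ln(6.83/30.2) = 4379 × -1.487
W_by_gas = -6509 J.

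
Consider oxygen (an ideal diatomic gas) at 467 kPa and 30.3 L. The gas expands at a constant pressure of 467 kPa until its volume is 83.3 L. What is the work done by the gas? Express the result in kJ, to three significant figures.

W ≈ 24.8 kJ

Isobaric: W = P ΔV.
W = (467 kPa)(83.3 − 30.3 L) = (467)(53) = 24751 J.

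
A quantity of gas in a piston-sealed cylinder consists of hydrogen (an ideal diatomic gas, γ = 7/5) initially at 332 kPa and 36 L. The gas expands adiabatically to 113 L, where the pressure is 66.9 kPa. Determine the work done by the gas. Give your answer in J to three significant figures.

W ≈ 11000 J

Adiabatic: W = (P₁V₁ − P₂V₂)/(γ − 1) with γ = 7/5.
P₁V₁ = 11952 J, P₂V₂ = 7560 J.
W = (11952 − 7560) / 0.4 = 10981 J.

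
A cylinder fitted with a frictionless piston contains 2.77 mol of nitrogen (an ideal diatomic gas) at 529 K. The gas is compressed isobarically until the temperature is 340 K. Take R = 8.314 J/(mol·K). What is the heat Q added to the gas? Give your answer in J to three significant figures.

Q ≈ -15200 J

Isobaric: W = nRΔT = (2.77)(8.314)(-189) = -4353 J.
ΔU = nCᵥΔT with Cᵥ = 5R/2: ΔU = (2.77)(20.79)(-189) = -10882 J.
Q = ΔU + W = -10882 − 4353 = -15234 J.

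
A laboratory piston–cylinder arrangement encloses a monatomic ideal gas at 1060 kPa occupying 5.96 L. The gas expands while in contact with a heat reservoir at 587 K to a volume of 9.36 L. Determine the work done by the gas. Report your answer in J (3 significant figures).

W ≈ 2850 J

Isothermal: W = nRT ln(V₂/V₁) = P₁V₁ ln(V₂/V₁).
P₁V₁ = (1060 kPa)(5.96 L) = 6318 J.
W = 6318 × ln(9.36/5.96) = 6318 × 0.4514
W_by_gas = 2852 J.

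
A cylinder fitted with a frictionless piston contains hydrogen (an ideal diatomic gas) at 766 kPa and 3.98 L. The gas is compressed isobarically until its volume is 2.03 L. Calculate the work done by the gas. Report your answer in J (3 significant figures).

Isobaric: W = P ΔV.
W = (766 kPa)(2.03 − 3.98 L) = (766)(-1.95) = -1494 J.

W ≈ -1490 J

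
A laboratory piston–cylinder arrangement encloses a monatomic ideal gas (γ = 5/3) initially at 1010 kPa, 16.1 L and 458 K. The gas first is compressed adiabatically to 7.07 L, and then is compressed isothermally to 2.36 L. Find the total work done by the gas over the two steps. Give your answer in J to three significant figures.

W_total ≈ -48700 J

Step 1 (adiabatic): W = (P₁V₁ − P₂V₂)/(γ−1) = (16261 − 28146)/0.667 = -17828 J.
After step 1: P = 3981 kPa, V = 7.07 L, T = 792.8 K.
Step 2 (isothermal): W = P₁V₁ ln(V₂/V₁) = (28146) ln(2.36/7.07) = -30882 J.
W_total = -17828 − 30882 = -48710 J.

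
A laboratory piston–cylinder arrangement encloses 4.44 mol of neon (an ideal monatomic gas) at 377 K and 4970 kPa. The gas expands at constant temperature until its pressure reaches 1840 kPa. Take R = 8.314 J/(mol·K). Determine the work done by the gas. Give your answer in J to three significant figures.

W ≈ 13800 J

Isothermal process: W = nRT ln(V₂/V₁) = nRT ln(P₁/P₂).
W = (4.44)(8.314)(377) × ln(4970/1840)
  = 13917 × ln(2.701) = 13917 × 0.9937
W_by_gas = 13828 J.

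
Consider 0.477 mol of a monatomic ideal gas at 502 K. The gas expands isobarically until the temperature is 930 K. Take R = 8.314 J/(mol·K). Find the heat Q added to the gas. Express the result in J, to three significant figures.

Isobaric: W = nRΔT = (0.477)(8.314)(428) = 1697 J.
ΔU = nCᵥΔT with Cᵥ = 3R/2: ΔU = (0.477)(12.47)(428) = 2546 J.
Q = ΔU + W = 2546 + 1697 = 4243 J.

Q ≈ 4240 J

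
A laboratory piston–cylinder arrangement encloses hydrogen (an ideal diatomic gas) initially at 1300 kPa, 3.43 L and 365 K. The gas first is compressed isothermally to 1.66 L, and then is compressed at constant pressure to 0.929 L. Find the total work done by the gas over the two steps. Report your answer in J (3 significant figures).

W_total ≈ -5200 J

Step 1 (isothermal): W = P₁V₁ ln(V₂/V₁) = (4459) ln(1.66/3.43) = -3236 J.
After step 1: P = 2686 kPa, V = 1.66 L, T = 365 K.
Step 2 (isobaric): W = PΔV = (2686 kPa)(0.929 − 1.66 L) = -1964 J.
W_total = -3236 − 1964 = -5200 J.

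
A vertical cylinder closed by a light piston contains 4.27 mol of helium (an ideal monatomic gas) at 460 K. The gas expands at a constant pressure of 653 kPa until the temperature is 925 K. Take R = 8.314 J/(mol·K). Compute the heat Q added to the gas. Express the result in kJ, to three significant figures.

Q ≈ 41.3 kJ

Isobaric: W = nRΔT = (4.27)(8.314)(465) = 16508 J.
ΔU = nCᵥΔT with Cᵥ = 3R/2: ΔU = (4.27)(12.47)(465) = 24762 J.
Q = ΔU + W = 24762 + 16508 = 41270 J.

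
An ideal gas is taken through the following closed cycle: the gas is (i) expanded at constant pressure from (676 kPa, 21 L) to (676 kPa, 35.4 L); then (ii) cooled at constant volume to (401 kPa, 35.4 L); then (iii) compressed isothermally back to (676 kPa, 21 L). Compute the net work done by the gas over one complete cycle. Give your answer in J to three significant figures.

Leg (i): W = PΔV = (676)(35.4 − 21) = 9734 J.
Leg (ii): W = 0.
Leg (iii): W = PᵢVᵢ ln(V_f/Vᵢ) = (14195) ln(21/35.4) = -7413 J.
W_net = 9734 − 7413 = 2322 J.

W_net ≈ 2320 J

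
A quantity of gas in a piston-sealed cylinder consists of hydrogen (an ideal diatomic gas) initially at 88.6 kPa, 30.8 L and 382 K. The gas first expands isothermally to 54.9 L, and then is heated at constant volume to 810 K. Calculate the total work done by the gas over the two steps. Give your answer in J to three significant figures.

Step 1 (isothermal): W = P₁V₁ ln(V₂/V₁) = (2729) ln(54.9/30.8) = 1577 J.
Step 2 (isochoric): W = 0 (constant volume).
W_total = 1577 + 0 = 1577 J.

W_total ≈ 1580 J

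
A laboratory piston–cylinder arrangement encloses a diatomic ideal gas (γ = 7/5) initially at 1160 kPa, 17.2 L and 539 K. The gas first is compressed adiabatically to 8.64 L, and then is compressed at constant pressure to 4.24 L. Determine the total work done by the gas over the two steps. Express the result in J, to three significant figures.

W_total ≈ -29200 J

Step 1 (adiabatic): W = (P₁V₁ − P₂V₂)/(γ−1) = (19952 − 26278)/0.4 = -15815 J.
After step 1: P = 3041 kPa, V = 8.64 L, T = 709.9 K.
Step 2 (isobaric): W = PΔV = (3041 kPa)(4.24 − 8.64 L) = -13382 J.
W_total = -15815 − 13382 = -29197 J.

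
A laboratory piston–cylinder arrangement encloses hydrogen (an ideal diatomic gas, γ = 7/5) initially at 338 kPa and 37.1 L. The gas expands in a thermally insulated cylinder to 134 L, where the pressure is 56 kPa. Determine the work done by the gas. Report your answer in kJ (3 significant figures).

W ≈ 12.6 kJ

Adiabatic: W = (P₁V₁ − P₂V₂)/(γ − 1) with γ = 7/5.
P₁V₁ = 12540 J, P₂V₂ = 7504 J.
W = (12540 − 7504) / 0.4 = 12590 J.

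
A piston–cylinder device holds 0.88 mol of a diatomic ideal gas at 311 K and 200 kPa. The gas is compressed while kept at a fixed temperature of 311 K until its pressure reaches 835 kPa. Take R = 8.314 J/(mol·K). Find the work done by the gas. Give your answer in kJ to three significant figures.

Isothermal process: W = nRT ln(V₂/V₁) = nRT ln(P₁/P₂).
W = (0.88)(8.314)(311) × ln(200/835)
  = 2275 × ln(0.2395) = 2275 × -1.429
W_by_gas = -3252 J.

W ≈ -3.25 kJ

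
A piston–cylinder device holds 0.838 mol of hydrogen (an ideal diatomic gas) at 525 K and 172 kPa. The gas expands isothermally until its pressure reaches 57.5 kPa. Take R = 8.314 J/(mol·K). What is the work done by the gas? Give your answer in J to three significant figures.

Isothermal process: W = nRT ln(V₂/V₁) = nRT ln(P₁/P₂).
W = (0.838)(8.314)(525) × ln(172/57.5)
  = 3658 × ln(2.991) = 3658 × 1.096
W_by_gas = 4008 J.

W ≈ 4010 J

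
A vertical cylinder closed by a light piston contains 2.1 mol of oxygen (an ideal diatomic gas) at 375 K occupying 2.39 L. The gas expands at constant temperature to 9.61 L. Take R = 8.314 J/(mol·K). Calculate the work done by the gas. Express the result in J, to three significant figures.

W ≈ 9110 J

Isothermal: W = nRT ln(V₂/V₁).
W = (2.1)(8.314)(375) × ln(9.61/2.39)
  = 6547 × 1.392
W_by_gas = 9111 J.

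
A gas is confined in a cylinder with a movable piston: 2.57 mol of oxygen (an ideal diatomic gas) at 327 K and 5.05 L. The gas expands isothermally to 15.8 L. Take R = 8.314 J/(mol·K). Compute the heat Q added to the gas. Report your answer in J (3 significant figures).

Isothermal ⇒ ΔU = 0, so Q = W = nRT ln(V₂/V₁).
Q = (2.57)(8.314)(327) ln(15.8/5.05) = 6987 × 1.141 = 7970 J.

Q ≈ 7970 J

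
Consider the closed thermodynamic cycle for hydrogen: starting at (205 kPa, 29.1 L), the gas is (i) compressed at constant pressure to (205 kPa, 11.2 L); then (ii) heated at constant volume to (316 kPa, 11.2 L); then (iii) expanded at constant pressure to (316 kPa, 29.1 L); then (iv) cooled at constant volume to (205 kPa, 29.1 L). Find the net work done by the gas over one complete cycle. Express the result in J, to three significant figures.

Constant-volume legs do no work.
W(i) = (205)(11.2 − 29.1) = -3670 J; W(iii) = (316)(29.1 − 11.2) = 5656 J.
W_net = -3670 + 5656 = 1987 J (the clockwise enclosed area).

W_net ≈ 1990 J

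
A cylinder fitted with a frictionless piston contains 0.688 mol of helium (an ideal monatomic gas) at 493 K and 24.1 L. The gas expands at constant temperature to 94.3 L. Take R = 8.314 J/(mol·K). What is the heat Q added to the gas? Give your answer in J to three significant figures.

Isothermal ⇒ ΔU = 0, so Q = W = nRT ln(V₂/V₁).
Q = (0.688)(8.314)(493) ln(94.3/24.1) = 2820 × 1.364 = 3847 J.

Q ≈ 3850 J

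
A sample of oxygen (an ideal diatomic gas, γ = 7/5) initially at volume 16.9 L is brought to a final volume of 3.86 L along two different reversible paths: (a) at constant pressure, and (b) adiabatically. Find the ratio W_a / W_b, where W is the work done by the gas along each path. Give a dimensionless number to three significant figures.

W_a / W_b ≈ 0.383

Path (a) isobaric: W = P₁(V₂ − V₁) → W_a/(P₁V₁) = -0.7716.
Path (b) adiabatic: W = P₁V₁(1 − (V₁/V₂)^(γ−1))/(γ−1) → W_b/(P₁V₁) = -2.013.
W_a / W_b = -0.7716 / -2.013 = 0.3833.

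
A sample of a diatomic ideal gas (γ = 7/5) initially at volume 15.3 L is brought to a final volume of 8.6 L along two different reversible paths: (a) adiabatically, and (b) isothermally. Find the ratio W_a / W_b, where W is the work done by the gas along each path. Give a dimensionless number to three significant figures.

Path (a) adiabatic: W = P₁V₁(1 − (V₁/V₂)^(γ−1))/(γ−1) → W_a/(P₁V₁) = -0.6479.
Path (b) isothermal: W = P₁V₁ ln(V₂/V₁) → W_b/(P₁V₁) = -0.5761.
W_a / W_b = -0.6479 / -0.5761 = 1.125.

W_a / W_b ≈ 1.12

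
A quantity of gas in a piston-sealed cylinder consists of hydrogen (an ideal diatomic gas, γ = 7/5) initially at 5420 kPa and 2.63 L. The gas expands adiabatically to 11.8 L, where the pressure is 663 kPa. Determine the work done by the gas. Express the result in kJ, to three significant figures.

W ≈ 16.1 kJ

Adiabatic: W = (P₁V₁ − P₂V₂)/(γ − 1) with γ = 7/5.
P₁V₁ = 14255 J, P₂V₂ = 7823 J.
W = (14255 − 7823) / 0.4 = 16078 J.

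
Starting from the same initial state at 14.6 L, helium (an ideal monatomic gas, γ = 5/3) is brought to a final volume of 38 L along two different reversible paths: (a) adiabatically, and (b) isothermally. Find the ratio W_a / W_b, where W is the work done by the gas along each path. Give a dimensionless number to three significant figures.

W_a / W_b ≈ 0.739

Path (a) adiabatic: W = P₁V₁(1 − (V₁/V₂)^(γ−1))/(γ−1) → W_a/(P₁V₁) = 0.7072.
Path (b) isothermal: W = P₁V₁ ln(V₂/V₁) → W_b/(P₁V₁) = 0.9566.
W_a / W_b = 0.7072 / 0.9566 = 0.7394.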